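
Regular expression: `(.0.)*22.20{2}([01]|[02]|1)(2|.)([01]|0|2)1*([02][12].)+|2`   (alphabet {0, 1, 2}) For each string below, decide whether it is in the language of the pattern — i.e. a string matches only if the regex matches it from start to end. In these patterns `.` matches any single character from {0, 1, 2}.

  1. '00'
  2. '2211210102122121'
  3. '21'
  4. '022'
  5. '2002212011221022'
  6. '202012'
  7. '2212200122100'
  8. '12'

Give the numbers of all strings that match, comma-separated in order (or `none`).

none

1 → no match
2 → no match
3 → no match
4 → no match
5 → no match
6 → no match
7 → no match
8 → no match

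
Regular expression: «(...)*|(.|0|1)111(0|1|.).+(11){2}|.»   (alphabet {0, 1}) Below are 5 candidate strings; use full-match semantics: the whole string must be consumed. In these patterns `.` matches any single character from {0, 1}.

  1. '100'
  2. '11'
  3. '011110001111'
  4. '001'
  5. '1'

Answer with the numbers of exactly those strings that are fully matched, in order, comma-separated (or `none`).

1 → match
2 → no match
3 → match
4 → match
5 → match

1, 3, 4, 5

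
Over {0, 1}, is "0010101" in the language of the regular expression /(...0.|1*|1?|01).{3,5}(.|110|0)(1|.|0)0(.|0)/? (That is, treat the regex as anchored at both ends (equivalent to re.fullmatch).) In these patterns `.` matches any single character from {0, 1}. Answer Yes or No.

Yes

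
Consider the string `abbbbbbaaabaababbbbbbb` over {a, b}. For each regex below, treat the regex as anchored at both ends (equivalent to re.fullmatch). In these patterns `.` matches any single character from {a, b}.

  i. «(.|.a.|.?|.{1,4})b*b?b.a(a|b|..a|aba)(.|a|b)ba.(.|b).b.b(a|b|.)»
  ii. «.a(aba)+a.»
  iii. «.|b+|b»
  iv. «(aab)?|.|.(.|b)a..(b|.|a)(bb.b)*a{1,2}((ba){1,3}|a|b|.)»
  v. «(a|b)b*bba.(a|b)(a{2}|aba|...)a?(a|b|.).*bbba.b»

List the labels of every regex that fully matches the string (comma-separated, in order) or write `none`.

i → match
ii → no match
iii → no match
iv → no match
v → no match

i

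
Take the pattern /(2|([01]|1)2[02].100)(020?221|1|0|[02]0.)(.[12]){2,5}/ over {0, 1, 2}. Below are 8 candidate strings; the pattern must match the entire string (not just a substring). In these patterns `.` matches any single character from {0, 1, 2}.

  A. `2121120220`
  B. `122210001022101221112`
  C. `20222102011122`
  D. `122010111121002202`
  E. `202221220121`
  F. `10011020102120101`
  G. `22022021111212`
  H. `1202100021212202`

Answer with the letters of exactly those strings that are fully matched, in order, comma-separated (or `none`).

C, E, H

A → no match
B → no match
C → match
D → no match
E → match
F → no match
G → no match
H → match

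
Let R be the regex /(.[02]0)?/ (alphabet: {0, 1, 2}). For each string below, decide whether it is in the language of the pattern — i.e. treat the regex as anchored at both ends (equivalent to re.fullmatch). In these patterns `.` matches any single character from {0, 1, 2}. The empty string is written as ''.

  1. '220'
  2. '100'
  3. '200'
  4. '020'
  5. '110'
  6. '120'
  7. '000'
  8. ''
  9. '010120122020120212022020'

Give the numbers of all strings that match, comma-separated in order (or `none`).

1 → match
2 → match
3 → match
4 → match
5 → no match
6 → match
7 → match
8 → match
9 → no match

1, 2, 3, 4, 6, 7, 8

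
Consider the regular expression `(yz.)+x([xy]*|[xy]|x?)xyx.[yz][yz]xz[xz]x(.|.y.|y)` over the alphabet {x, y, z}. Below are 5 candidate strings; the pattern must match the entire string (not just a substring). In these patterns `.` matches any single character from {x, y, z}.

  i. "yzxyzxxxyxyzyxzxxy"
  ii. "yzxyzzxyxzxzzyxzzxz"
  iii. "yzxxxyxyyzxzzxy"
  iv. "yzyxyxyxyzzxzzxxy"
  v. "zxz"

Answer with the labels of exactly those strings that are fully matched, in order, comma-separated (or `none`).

i → match
ii → no match
iii → match
iv → no match
v. "zxz" → no match — must start with "yz"

i, iii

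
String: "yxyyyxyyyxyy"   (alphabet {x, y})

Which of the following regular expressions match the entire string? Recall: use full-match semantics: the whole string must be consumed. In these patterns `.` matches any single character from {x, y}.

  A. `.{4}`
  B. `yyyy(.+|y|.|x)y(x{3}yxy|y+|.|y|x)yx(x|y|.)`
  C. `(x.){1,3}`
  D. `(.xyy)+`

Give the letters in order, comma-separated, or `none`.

A → no match
B → no match — must start with "yyyy"
C → no match — must start with "x"
D → match

D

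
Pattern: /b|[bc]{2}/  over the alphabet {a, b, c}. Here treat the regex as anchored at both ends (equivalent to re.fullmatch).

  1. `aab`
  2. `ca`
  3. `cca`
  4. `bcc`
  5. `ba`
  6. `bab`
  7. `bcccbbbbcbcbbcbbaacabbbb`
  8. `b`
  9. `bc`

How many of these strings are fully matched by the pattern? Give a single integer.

1. `aab` → no match
2. `ca` → no match
3. `cca` → no match
4. `bcc` → no match
5. `ba` → no match
6. `bab` → no match
7 → no match
8. `b` → match
9. `bc` → match
Total matched: 2

2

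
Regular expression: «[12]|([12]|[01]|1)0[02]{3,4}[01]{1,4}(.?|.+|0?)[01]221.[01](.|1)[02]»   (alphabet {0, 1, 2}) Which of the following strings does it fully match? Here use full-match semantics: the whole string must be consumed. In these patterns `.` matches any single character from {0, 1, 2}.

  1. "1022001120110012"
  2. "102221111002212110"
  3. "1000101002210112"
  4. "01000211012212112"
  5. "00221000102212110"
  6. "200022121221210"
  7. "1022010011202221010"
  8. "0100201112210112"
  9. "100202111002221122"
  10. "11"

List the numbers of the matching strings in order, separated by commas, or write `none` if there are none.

1 → no match
2 → match
3 → no match
4 → no match
5 → no match
6 → no match
7 → no match
8 → no match
9 → no match
10 → no match

2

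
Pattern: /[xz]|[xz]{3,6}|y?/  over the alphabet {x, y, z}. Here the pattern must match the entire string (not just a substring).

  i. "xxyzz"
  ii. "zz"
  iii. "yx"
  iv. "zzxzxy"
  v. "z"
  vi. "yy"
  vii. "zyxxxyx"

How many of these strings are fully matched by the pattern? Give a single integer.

i → no match
ii → no match
iii → no match
iv → no match
v → match
vi → no match
vii → no match
Total matched: 1

1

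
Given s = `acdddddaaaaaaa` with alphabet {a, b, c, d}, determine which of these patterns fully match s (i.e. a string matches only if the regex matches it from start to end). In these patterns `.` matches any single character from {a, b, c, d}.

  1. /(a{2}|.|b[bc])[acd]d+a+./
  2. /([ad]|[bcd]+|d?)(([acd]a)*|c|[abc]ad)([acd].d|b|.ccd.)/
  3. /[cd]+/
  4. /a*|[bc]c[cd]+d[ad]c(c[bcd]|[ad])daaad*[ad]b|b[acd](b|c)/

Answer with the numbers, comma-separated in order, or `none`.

1 → match
2 → no match
3 → no match
4 → no match

1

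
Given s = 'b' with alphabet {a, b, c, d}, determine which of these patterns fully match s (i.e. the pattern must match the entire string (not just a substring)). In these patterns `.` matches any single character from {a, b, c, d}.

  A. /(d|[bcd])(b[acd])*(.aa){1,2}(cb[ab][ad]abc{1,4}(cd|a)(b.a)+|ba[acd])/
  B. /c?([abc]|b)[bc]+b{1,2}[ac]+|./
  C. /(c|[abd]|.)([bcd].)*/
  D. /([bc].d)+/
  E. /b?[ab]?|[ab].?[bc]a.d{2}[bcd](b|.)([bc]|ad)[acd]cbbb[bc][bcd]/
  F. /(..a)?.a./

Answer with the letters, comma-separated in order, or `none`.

B, C, E

A → no match
B → match
C → match
D → no match — must end with 'd'
E → match
F → no match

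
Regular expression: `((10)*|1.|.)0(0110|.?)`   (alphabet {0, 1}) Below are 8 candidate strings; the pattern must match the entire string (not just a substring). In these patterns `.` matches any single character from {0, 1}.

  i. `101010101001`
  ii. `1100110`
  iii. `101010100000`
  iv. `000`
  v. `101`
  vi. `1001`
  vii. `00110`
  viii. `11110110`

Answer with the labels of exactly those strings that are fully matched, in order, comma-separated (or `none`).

i, ii, iv, v, vi, vii

i. `101010101001` → match
ii. `1100110` → match
iii. `101010100000` → no match
iv. `000` → match
v. `101` → match
vi. `1001` → match
vii. `00110` → match
viii. `11110110` → no match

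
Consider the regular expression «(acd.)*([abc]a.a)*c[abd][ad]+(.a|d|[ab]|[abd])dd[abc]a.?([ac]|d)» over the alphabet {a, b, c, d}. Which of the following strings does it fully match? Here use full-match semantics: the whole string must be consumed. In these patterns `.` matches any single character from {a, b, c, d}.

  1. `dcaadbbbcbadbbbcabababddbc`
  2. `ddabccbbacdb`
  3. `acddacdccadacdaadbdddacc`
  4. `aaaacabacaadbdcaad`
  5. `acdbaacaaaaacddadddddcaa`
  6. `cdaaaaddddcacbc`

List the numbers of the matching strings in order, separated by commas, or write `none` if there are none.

1 → no match
2 → no match
3 → no match
4 → no match
5 → match
6 → no match

5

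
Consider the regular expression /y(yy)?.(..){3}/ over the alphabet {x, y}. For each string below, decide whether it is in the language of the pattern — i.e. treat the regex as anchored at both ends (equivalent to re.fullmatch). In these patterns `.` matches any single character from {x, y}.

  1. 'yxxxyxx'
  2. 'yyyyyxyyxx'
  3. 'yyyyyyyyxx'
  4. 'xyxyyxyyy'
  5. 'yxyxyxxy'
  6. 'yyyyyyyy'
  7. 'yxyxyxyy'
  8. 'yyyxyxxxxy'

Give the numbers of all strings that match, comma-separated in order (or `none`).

1. 'yxxxyxx' → no match
2. 'yyyyyxyyxx' → match
3. 'yyyyyyyyxx' → match
4. 'xyxyyxyyy' → no match — must start with 'y'
5. 'yxyxyxxy' → match
6. 'yyyyyyyy' → match
7. 'yxyxyxyy' → match
8. 'yyyxyxxxxy' → match

2, 3, 5, 6, 7, 8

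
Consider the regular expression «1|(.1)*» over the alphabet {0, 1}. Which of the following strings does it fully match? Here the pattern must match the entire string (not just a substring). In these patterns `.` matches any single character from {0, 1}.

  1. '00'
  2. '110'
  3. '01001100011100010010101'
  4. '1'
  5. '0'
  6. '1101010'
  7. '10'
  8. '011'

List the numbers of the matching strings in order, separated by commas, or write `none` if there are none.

1. '00' → no match
2. '110' → no match
3 → no match
4. '1' → match
5. '0' → no match
6. '1101010' → no match
7. '10' → no match
8. '011' → no match

4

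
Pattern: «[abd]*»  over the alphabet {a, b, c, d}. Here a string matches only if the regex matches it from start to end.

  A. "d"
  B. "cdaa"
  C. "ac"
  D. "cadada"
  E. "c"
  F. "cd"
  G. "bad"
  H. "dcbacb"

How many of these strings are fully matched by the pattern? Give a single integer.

2

A. "d" → match
B. "cdaa" → no match
C. "ac" → no match
D. "cadada" → no match
E. "c" → no match
F. "cd" → no match
G. "bad" → match
H. "dcbacb" → no match
Total matched: 2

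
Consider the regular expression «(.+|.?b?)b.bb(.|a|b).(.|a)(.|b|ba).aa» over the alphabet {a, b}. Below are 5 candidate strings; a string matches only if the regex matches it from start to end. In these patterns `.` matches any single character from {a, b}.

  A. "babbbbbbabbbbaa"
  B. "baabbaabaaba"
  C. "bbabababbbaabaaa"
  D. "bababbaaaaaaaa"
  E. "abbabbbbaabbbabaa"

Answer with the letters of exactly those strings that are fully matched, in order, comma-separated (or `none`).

A, C

A → match
B → no match — must end with "aa"
C → match
D → no match
E → no match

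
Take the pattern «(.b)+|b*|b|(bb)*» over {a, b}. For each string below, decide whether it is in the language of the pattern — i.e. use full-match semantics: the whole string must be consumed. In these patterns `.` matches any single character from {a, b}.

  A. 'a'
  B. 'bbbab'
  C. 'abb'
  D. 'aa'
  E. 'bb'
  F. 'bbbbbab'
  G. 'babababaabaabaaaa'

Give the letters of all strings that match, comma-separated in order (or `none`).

E

A → no match
B → no match
C → no match
D → no match
E → match
F → no match
G → no match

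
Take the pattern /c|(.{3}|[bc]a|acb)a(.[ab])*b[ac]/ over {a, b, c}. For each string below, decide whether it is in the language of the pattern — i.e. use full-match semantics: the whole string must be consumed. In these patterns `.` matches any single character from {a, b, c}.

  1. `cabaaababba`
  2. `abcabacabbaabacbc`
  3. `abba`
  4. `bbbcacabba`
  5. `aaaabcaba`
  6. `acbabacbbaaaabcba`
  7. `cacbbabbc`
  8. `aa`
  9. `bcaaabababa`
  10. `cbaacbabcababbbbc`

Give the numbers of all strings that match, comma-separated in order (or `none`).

none

1. `cabaaababba` → no match
2 → no match
3. `abba` → no match
4. `bbbcacabba` → no match
5. `aaaabcaba` → no match
6 → no match
7. `cacbbabbc` → no match
8. `aa` → no match
9. `bcaaabababa` → no match
10 → no match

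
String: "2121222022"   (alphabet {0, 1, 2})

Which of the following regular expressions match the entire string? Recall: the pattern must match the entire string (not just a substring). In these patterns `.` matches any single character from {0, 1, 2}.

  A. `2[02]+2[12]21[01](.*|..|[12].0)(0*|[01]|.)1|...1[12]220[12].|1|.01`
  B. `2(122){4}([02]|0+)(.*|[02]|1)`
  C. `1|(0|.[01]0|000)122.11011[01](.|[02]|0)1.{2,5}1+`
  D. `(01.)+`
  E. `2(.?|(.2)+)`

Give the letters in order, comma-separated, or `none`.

A

A → match
B → no match — must start with "2122"
C → no match — must end with "1"
D → no match — must start with "01"
E → no match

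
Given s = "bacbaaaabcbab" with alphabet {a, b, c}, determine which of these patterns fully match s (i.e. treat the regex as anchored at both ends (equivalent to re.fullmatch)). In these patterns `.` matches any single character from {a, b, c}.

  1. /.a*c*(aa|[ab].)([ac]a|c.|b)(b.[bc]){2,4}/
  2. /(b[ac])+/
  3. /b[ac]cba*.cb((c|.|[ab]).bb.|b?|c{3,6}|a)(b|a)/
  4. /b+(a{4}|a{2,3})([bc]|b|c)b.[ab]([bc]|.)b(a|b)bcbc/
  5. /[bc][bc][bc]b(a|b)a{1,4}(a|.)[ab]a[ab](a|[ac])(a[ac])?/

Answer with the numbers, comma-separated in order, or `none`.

3

1 → no match
2 → no match
3 → match
4 → no match — must end with "bcbc"
5 → no match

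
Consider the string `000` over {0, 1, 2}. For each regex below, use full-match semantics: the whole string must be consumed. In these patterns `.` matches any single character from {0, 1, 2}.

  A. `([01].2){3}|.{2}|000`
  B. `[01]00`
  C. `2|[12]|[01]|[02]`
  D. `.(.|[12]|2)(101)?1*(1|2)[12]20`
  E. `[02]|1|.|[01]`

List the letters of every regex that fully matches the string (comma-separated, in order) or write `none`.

A → match
B → match
C → no match
D → no match — must end with `20`
E → no match

A, B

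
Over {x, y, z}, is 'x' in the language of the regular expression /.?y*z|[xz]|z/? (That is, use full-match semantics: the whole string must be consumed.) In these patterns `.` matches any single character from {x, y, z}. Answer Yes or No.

Yes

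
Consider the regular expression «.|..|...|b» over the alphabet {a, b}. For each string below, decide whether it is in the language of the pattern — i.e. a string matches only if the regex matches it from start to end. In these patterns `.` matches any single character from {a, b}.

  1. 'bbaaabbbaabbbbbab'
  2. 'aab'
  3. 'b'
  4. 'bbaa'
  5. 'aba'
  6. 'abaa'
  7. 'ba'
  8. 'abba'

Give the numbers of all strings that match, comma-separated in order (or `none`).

2, 3, 5, 7

1 → no match
2 → match
3 → match
4 → no match
5 → match
6 → no match
7 → match
8 → no match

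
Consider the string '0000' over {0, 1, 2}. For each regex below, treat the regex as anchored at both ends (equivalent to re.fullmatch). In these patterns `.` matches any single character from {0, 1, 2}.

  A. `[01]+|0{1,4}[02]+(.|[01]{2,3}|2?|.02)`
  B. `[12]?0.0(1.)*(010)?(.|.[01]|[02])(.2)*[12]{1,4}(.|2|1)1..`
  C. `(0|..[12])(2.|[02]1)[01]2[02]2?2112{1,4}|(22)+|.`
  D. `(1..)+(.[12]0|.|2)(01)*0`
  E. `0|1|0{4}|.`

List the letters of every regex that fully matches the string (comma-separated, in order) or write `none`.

A, E

A → match
B → no match
C → no match
D → no match — must start with '1'
E → match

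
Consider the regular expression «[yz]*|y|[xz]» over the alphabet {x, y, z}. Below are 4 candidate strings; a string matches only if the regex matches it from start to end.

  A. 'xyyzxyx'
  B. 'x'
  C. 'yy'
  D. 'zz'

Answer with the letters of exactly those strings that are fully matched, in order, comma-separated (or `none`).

B, C, D

A → no match
B → match
C → match
D → match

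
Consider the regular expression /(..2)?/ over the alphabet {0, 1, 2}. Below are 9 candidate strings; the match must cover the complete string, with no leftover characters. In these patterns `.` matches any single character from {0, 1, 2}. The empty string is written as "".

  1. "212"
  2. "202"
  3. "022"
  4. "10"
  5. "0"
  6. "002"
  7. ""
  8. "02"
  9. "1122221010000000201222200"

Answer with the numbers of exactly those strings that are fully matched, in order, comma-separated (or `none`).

1, 2, 3, 6, 7

1 → match
2 → match
3 → match
4 → no match
5 → no match
6 → match
7 → match
8 → no match
9 → no match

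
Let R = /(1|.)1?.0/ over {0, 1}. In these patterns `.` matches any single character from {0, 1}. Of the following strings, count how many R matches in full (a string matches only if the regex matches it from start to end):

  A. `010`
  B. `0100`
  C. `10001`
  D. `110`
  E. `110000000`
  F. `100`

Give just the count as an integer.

4

A. `010` → match
B. `0100` → match
C. `10001` → no match — must end with `0`
D. `110` → match
E. `110000000` → no match
F. `100` → match
Total matched: 4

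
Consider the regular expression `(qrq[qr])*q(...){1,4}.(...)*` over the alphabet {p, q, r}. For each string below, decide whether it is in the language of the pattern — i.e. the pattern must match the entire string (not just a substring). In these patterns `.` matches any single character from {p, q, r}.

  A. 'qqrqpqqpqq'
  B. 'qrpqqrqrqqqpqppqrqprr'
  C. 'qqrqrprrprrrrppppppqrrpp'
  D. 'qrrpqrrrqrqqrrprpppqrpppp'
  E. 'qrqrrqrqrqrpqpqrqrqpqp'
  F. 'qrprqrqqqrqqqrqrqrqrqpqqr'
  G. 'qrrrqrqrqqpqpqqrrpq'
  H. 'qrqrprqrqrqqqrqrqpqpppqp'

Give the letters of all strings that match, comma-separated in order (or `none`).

none

A → no match
B → no match
C → no match
D → no match
E → no match
F → no match
G → no match
H → no match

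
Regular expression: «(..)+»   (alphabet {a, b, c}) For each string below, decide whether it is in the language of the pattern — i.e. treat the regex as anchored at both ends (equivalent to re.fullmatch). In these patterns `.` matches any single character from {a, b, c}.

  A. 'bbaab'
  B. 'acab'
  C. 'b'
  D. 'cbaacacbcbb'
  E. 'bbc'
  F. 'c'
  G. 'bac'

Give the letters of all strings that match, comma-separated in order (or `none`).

A → no match
B → match
C → no match
D → no match
E → no match
F → no match
G → no match

B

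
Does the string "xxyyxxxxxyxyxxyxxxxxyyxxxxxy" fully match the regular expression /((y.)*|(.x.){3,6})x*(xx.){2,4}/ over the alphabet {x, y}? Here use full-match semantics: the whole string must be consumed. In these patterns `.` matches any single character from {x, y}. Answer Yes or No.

No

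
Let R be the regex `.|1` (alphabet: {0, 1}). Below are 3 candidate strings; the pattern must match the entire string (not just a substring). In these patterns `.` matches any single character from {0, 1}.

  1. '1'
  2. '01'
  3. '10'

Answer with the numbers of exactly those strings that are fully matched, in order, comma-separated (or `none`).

1

1. '1' → match
2. '01' → no match
3. '10' → no match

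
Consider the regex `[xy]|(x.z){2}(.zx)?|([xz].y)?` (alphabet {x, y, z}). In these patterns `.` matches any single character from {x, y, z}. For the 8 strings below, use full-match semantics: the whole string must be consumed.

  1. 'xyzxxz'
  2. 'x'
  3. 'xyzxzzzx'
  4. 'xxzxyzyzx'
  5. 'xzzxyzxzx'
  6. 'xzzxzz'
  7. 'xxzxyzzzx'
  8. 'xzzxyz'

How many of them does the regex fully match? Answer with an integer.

1. 'xyzxxz' → match
2. 'x' → match
3. 'xyzxzzzx' → no match
4. 'xxzxyzyzx' → match
5. 'xzzxyzxzx' → match
6. 'xzzxzz' → match
7. 'xxzxyzzzx' → match
8. 'xzzxyz' → match
Total matched: 7

7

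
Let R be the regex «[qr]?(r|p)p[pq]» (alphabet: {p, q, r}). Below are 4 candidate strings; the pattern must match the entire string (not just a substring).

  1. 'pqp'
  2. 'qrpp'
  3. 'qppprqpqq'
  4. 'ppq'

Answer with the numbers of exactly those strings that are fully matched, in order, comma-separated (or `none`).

2, 4

1 → no match
2 → match
3 → no match
4 → match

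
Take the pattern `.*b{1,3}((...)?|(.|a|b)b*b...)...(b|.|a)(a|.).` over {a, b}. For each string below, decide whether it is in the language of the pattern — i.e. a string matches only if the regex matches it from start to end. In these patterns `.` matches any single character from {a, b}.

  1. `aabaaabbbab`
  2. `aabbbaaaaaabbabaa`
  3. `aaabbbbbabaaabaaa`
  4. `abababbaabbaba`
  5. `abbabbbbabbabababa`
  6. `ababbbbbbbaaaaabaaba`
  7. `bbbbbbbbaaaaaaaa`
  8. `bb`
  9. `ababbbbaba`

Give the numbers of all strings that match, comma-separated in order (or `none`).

3, 7, 9

1 → no match
2 → no match
3 → match
4 → no match
5 → no match
6 → no match
7 → match
8 → no match
9 → match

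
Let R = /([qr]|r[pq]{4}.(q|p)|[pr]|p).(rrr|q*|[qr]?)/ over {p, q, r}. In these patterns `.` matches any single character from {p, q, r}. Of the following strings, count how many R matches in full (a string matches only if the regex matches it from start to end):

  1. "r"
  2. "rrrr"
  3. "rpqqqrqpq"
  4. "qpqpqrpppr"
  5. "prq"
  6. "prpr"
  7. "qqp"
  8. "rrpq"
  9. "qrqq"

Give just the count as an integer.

1. "r" → no match
2. "rrrr" → no match
3. "rpqqqrqpq" → match
4. "qpqpqrpppr" → no match
5. "prq" → match
6. "prpr" → no match
7. "qqp" → no match
8. "rrpq" → no match
9. "qrqq" → match
Total matched: 3

3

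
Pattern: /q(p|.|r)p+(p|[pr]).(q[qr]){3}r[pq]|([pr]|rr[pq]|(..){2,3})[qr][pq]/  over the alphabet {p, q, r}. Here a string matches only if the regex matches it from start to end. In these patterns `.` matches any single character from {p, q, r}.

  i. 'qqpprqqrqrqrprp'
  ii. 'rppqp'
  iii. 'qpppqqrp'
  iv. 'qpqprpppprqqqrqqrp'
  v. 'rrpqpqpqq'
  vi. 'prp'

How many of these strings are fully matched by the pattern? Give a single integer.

i → no match
ii → no match
iii → match
iv → no match
v → no match
vi → match
Total matched: 2

2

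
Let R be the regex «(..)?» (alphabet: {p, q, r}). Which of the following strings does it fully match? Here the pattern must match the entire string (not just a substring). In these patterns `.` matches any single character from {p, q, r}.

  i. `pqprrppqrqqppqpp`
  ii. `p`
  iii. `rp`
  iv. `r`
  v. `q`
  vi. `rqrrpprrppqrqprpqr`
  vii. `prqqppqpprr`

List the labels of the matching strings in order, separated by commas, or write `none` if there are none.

i → no match
ii → no match
iii → match
iv → no match
v → no match
vi → no match
vii → no match

iii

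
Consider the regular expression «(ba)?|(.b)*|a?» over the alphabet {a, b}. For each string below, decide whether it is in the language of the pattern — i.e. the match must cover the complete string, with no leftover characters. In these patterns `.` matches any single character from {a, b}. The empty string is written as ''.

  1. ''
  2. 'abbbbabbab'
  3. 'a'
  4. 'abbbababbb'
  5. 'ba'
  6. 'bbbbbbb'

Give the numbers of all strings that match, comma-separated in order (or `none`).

1. '' → match
2. 'abbbbabbab' → no match
3. 'a' → match
4. 'abbbababbb' → match
5. 'ba' → match
6. 'bbbbbbb' → no match

1, 3, 4, 5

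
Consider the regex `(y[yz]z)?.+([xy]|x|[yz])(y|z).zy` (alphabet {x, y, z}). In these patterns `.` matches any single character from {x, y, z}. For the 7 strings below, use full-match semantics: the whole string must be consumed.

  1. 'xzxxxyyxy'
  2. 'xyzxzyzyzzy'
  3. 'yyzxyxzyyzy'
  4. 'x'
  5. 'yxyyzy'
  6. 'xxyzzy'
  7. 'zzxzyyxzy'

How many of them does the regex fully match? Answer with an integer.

5

1. 'xzxxxyyxy' → no match — must end with 'zy'
2. 'xyzxzyzyzzy' → match
3. 'yyzxyxzyyzy' → match
4. 'x' → no match — must end with 'zy'
5. 'yxyyzy' → match
6. 'xxyzzy' → match
7. 'zzxzyyxzy' → match
Total matched: 5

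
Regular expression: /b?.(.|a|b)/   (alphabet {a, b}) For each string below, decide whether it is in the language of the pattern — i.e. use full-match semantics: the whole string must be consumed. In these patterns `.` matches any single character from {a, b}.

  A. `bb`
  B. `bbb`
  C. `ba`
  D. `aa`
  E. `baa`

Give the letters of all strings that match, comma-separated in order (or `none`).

A, B, C, D, E

A → match
B → match
C → match
D → match
E → match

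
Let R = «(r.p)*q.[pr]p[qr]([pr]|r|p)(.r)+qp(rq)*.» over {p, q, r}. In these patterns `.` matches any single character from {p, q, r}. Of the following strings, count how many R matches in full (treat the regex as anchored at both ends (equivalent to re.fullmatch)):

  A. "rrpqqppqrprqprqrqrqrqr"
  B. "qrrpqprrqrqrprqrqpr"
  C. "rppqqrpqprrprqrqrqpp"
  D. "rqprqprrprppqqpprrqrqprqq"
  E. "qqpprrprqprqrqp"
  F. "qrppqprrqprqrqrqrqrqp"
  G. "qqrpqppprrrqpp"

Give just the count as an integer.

6

A → match
B → match
C → match
D → match
E → match
F → match
G → no match
Total matched: 6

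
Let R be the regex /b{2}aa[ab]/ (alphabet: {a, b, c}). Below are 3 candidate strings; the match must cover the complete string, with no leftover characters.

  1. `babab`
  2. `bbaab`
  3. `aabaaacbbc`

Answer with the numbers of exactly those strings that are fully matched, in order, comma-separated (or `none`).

2

1. `babab` → no match
2. `bbaab` → match
3. `aabaaacbbc` → no match — must start with `b`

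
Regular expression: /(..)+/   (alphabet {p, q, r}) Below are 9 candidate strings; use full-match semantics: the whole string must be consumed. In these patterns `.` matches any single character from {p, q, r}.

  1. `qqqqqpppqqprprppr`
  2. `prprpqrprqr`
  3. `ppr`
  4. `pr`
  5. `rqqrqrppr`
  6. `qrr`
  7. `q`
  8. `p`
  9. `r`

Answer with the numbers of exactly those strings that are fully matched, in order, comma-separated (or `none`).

4

1 → no match
2. `prprpqrprqr` → no match
3. `ppr` → no match
4. `pr` → match
5. `rqqrqrppr` → no match
6. `qrr` → no match
7. `q` → no match
8. `p` → no match
9. `r` → no match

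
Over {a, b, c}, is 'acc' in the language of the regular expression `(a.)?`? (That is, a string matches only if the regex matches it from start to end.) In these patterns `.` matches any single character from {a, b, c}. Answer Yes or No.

No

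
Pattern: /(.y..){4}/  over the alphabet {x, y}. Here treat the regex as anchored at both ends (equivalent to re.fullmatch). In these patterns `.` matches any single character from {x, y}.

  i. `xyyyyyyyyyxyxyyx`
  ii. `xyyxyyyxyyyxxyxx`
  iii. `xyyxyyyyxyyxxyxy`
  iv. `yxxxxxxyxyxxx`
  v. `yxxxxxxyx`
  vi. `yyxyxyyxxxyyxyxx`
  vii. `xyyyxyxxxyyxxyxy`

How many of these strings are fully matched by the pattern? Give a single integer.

i → match
ii → match
iii → match
iv → no match
v → no match
vi → no match
vii → match
Total matched: 4

4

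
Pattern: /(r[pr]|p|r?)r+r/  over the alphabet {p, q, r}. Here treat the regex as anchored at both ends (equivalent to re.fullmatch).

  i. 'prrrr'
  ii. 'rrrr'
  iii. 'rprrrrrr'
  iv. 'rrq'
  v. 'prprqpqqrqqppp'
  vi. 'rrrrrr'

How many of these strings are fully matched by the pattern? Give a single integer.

i → match
ii → match
iii → match
iv → no match — must end with 'rr'
v → no match — must end with 'rr'
vi → match
Total matched: 4

4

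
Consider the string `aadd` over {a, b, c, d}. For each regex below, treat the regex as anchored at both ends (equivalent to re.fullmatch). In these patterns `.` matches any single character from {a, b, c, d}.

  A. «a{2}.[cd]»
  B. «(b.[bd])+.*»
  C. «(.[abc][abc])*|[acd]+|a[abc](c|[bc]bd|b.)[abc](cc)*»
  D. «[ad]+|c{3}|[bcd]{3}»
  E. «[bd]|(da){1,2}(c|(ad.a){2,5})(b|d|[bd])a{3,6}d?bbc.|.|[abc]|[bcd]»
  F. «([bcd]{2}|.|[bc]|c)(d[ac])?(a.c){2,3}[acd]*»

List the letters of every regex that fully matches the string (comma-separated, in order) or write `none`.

A → match
B → no match — must start with `b`
C → match
D → match
E → no match
F → no match

A, C, D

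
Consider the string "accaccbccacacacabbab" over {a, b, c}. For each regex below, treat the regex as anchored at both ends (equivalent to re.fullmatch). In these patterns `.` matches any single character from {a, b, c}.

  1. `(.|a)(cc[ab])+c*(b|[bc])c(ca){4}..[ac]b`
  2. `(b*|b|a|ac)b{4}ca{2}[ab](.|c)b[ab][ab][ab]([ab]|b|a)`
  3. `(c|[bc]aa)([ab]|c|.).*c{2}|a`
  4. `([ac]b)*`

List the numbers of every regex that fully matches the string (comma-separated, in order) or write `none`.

1

1 → match
2 → no match
3 → no match
4 → no match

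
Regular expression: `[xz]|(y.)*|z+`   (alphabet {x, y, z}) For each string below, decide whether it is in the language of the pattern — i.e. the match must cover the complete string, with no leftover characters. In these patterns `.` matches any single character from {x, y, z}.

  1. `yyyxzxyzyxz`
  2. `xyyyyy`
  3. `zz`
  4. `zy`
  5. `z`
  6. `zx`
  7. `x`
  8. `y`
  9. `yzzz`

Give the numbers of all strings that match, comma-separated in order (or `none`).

3, 5, 7

1 → no match
2 → no match
3 → match
4 → no match
5 → match
6 → no match
7 → match
8 → no match
9 → no match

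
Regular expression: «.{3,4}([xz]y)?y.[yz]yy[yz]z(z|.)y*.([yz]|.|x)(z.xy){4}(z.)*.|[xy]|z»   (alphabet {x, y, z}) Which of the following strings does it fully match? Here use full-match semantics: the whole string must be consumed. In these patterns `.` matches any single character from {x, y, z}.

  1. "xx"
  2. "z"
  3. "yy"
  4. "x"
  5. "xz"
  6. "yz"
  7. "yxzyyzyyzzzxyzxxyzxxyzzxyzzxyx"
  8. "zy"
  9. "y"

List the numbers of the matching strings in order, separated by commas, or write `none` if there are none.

2, 4, 7, 9

1 → no match
2 → match
3 → no match
4 → match
5 → no match
6 → no match
7 → match
8 → no match
9 → match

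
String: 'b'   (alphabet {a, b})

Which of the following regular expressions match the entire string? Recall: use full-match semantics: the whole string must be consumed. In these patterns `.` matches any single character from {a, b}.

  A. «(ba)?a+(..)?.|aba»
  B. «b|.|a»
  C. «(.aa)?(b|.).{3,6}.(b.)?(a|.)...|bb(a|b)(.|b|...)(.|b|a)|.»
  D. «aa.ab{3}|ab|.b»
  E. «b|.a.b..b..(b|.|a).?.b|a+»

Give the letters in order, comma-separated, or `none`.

A → no match
B → match
C → match
D → no match
E → match

B, C, E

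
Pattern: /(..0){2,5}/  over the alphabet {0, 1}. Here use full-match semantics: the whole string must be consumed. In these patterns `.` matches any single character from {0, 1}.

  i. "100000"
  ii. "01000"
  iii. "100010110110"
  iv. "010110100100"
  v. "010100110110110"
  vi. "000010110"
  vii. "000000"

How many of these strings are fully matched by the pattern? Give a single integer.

6

i → match
ii → no match
iii → match
iv → match
v → match
vi → match
vii → match
Total matched: 6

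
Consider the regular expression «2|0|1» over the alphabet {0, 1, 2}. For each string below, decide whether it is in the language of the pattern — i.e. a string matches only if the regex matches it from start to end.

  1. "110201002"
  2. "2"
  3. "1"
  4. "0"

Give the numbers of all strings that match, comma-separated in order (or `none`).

1 → no match
2 → match
3 → match
4 → match

2, 3, 4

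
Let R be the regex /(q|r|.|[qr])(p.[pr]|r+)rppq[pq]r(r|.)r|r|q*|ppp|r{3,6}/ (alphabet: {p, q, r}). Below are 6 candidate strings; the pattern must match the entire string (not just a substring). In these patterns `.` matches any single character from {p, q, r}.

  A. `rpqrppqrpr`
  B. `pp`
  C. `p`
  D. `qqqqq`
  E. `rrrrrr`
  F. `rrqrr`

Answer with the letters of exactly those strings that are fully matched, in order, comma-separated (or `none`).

D, E

A → no match
B → no match
C → no match
D → match
E → match
F → no match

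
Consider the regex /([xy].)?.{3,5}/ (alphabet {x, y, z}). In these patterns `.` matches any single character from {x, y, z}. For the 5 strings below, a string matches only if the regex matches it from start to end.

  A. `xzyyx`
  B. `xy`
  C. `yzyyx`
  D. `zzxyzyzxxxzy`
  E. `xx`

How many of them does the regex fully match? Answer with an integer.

A → match
B → no match
C → match
D → no match
E → no match
Total matched: 2

2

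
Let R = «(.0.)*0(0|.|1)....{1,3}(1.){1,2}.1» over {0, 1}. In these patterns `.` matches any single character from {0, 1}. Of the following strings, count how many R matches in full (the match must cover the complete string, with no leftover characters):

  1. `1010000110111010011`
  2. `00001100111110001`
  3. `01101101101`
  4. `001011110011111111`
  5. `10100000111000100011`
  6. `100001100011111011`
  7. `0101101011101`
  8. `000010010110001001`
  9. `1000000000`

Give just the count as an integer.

1 → no match
2 → no match
3. `01101101101` → match
4 → no match
5 → no match
6 → no match
7 → no match
8 → no match
9. `1000000000` → no match — must end with `1`
Total matched: 1

1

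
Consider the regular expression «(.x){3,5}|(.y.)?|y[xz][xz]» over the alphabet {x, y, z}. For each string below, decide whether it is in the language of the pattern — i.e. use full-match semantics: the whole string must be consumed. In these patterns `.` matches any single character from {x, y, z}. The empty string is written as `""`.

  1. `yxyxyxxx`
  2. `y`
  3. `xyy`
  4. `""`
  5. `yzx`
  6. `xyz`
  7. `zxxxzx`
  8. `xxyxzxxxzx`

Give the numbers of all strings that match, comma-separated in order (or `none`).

1. `yxyxyxxx` → match
2. `y` → no match
3. `xyy` → match
4. `""` → match
5. `yzx` → match
6. `xyz` → match
7. `zxxxzx` → match
8. `xxyxzxxxzx` → match

1, 3, 4, 5, 6, 7, 8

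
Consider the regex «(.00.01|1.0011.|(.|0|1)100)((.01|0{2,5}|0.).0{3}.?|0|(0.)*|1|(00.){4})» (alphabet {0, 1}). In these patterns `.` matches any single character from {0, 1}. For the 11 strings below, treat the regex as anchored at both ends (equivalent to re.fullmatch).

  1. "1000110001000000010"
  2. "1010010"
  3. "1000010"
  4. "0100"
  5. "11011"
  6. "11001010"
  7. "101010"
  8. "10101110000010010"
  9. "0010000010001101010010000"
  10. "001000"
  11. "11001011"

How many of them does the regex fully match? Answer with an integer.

2

1 → no match
2. "1010010" → no match
3. "1000010" → match
4. "0100" → match
5. "11011" → no match
6. "11001010" → no match
7. "101010" → no match
8 → no match
9 → no match
10. "001000" → no match
11. "11001011" → no match
Total matched: 2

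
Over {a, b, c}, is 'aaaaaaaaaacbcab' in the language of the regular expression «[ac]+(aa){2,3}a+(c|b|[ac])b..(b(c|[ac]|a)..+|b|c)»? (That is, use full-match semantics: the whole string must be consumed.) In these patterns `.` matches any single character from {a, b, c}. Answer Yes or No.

Yes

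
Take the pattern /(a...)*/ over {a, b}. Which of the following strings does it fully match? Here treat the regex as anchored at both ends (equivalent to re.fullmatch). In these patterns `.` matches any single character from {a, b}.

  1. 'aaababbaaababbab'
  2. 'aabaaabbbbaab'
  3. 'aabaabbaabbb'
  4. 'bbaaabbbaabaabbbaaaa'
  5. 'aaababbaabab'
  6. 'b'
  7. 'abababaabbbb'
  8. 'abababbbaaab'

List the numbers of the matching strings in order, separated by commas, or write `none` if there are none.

1 → no match
2 → no match
3 → match
4 → no match
5 → match
6 → no match
7 → no match
8 → match

3, 5, 8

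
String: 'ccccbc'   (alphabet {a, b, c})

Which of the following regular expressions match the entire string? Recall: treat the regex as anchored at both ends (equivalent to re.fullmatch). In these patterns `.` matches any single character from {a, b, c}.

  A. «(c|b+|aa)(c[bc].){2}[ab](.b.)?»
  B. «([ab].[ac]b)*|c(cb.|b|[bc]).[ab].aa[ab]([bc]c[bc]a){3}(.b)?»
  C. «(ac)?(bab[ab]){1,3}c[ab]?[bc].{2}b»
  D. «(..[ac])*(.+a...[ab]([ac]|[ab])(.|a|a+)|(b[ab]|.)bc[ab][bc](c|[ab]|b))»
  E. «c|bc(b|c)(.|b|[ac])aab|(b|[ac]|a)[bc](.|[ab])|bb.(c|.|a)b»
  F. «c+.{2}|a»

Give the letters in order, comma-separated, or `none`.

A → no match
B → no match
C → no match — must end with 'b'
D → no match
E → no match
F → match

F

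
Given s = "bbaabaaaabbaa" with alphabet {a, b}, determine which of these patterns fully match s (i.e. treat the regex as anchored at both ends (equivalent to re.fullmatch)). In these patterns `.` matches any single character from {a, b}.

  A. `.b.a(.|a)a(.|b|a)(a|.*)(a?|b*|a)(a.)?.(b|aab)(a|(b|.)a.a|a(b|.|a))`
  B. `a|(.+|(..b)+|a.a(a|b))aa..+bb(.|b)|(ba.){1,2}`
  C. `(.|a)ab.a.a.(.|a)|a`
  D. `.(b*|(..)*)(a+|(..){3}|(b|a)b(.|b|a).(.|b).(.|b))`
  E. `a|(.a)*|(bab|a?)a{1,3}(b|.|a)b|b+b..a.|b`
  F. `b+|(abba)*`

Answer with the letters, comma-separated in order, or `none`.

A → match
B → no match
C → no match
D → match
E → no match
F → no match

A, D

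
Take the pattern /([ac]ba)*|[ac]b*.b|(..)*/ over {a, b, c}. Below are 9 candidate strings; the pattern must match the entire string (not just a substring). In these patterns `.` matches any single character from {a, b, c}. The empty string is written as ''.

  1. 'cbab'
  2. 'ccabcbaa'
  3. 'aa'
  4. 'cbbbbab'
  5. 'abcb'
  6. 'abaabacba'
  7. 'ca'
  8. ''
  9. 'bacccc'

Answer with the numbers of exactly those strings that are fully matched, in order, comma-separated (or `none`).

1 → match
2 → match
3 → match
4 → match
5 → match
6 → match
7 → match
8 → match
9 → match

1, 2, 3, 4, 5, 6, 7, 8, 9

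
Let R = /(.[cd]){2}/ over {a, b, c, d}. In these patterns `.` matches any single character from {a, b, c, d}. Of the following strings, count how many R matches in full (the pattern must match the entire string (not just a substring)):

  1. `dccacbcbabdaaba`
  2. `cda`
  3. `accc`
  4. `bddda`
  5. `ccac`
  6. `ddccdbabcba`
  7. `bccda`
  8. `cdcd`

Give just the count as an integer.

3

1 → no match
2 → no match
3 → match
4 → no match
5 → match
6 → no match
7 → no match
8 → match
Total matched: 3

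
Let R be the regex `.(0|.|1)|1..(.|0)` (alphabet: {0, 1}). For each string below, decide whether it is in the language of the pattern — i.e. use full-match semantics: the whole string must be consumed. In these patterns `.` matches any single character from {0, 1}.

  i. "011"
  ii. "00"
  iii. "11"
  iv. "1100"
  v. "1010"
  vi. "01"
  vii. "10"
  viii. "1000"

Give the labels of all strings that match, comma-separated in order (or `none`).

i → no match
ii → match
iii → match
iv → match
v → match
vi → match
vii → match
viii → match

ii, iii, iv, v, vi, vii, viii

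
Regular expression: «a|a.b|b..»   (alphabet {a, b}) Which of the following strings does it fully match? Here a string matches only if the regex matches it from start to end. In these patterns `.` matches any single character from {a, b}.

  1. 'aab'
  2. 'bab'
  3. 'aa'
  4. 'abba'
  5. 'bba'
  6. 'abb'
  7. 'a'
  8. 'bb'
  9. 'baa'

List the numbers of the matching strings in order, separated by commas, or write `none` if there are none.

1 → match
2 → match
3 → no match
4 → no match
5 → match
6 → match
7 → match
8 → no match
9 → match

1, 2, 5, 6, 7, 9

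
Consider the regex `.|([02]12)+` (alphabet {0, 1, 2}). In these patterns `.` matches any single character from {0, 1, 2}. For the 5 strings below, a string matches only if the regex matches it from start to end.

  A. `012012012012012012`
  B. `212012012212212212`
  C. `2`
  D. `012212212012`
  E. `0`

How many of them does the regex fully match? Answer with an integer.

5

A → match
B → match
C → match
D → match
E → match
Total matched: 5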